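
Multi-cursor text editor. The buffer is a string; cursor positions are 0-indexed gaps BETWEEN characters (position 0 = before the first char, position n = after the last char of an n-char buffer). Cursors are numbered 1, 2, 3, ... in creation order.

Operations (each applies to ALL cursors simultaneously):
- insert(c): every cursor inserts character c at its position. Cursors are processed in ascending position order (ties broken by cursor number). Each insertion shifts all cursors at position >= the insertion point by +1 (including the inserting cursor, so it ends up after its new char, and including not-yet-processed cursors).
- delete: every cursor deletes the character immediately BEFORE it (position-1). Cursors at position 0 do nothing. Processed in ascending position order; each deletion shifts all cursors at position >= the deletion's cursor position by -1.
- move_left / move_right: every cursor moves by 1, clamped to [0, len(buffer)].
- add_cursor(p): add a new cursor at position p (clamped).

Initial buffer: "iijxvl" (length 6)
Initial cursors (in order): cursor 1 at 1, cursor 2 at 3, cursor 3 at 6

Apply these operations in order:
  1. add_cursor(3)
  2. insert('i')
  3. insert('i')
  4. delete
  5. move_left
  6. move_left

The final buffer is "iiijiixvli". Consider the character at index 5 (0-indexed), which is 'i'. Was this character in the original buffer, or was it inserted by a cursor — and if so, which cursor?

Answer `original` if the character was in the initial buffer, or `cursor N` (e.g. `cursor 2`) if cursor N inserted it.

Answer: cursor 4

Derivation:
After op 1 (add_cursor(3)): buffer="iijxvl" (len 6), cursors c1@1 c2@3 c4@3 c3@6, authorship ......
After op 2 (insert('i')): buffer="iiijiixvli" (len 10), cursors c1@2 c2@6 c4@6 c3@10, authorship .1..24...3
After op 3 (insert('i')): buffer="iiiijiiiixvlii" (len 14), cursors c1@3 c2@9 c4@9 c3@14, authorship .11..2424...33
After op 4 (delete): buffer="iiijiixvli" (len 10), cursors c1@2 c2@6 c4@6 c3@10, authorship .1..24...3
After op 5 (move_left): buffer="iiijiixvli" (len 10), cursors c1@1 c2@5 c4@5 c3@9, authorship .1..24...3
After op 6 (move_left): buffer="iiijiixvli" (len 10), cursors c1@0 c2@4 c4@4 c3@8, authorship .1..24...3
Authorship (.=original, N=cursor N): . 1 . . 2 4 . . . 3
Index 5: author = 4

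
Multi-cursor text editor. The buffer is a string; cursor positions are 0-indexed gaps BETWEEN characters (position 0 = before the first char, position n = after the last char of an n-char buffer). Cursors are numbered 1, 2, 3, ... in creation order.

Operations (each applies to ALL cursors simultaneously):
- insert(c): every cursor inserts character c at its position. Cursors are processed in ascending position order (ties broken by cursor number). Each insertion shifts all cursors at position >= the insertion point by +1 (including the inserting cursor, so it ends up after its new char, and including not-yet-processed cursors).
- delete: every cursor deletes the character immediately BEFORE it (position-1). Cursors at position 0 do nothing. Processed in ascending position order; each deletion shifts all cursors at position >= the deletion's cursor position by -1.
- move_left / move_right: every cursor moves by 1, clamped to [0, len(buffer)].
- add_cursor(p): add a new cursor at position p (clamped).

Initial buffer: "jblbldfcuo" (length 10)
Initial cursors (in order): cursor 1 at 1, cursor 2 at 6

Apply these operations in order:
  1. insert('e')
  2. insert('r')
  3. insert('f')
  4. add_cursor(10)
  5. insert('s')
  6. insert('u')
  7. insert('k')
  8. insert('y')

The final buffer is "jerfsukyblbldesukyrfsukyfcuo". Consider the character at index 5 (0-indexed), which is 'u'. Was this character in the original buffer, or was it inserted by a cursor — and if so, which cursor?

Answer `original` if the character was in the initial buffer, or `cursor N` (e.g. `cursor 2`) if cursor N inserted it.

After op 1 (insert('e')): buffer="jeblbldefcuo" (len 12), cursors c1@2 c2@8, authorship .1.....2....
After op 2 (insert('r')): buffer="jerblblderfcuo" (len 14), cursors c1@3 c2@10, authorship .11.....22....
After op 3 (insert('f')): buffer="jerfblblderffcuo" (len 16), cursors c1@4 c2@12, authorship .111.....222....
After op 4 (add_cursor(10)): buffer="jerfblblderffcuo" (len 16), cursors c1@4 c3@10 c2@12, authorship .111.....222....
After op 5 (insert('s')): buffer="jerfsblbldesrfsfcuo" (len 19), cursors c1@5 c3@12 c2@15, authorship .1111.....23222....
After op 6 (insert('u')): buffer="jerfsublbldesurfsufcuo" (len 22), cursors c1@6 c3@14 c2@18, authorship .11111.....2332222....
After op 7 (insert('k')): buffer="jerfsukblbldesukrfsukfcuo" (len 25), cursors c1@7 c3@16 c2@21, authorship .111111.....233322222....
After op 8 (insert('y')): buffer="jerfsukyblbldesukyrfsukyfcuo" (len 28), cursors c1@8 c3@18 c2@24, authorship .1111111.....23333222222....
Authorship (.=original, N=cursor N): . 1 1 1 1 1 1 1 . . . . . 2 3 3 3 3 2 2 2 2 2 2 . . . .
Index 5: author = 1

Answer: cursor 1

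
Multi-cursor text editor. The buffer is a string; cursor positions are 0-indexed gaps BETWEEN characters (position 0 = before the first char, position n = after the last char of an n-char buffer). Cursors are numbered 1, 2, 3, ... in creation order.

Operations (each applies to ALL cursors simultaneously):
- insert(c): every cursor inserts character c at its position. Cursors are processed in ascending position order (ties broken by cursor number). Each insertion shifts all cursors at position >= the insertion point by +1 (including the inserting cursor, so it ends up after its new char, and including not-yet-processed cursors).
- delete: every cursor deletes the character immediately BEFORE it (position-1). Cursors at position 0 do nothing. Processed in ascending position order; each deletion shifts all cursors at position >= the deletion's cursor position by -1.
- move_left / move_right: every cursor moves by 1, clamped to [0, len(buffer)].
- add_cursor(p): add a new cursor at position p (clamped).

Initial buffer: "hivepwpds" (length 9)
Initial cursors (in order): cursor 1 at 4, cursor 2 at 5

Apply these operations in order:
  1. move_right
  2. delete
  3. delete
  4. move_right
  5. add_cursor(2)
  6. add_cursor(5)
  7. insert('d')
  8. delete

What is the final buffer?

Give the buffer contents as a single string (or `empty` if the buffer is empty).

After op 1 (move_right): buffer="hivepwpds" (len 9), cursors c1@5 c2@6, authorship .........
After op 2 (delete): buffer="hivepds" (len 7), cursors c1@4 c2@4, authorship .......
After op 3 (delete): buffer="hipds" (len 5), cursors c1@2 c2@2, authorship .....
After op 4 (move_right): buffer="hipds" (len 5), cursors c1@3 c2@3, authorship .....
After op 5 (add_cursor(2)): buffer="hipds" (len 5), cursors c3@2 c1@3 c2@3, authorship .....
After op 6 (add_cursor(5)): buffer="hipds" (len 5), cursors c3@2 c1@3 c2@3 c4@5, authorship .....
After op 7 (insert('d')): buffer="hidpdddsd" (len 9), cursors c3@3 c1@6 c2@6 c4@9, authorship ..3.12..4
After op 8 (delete): buffer="hipds" (len 5), cursors c3@2 c1@3 c2@3 c4@5, authorship .....

Answer: hipds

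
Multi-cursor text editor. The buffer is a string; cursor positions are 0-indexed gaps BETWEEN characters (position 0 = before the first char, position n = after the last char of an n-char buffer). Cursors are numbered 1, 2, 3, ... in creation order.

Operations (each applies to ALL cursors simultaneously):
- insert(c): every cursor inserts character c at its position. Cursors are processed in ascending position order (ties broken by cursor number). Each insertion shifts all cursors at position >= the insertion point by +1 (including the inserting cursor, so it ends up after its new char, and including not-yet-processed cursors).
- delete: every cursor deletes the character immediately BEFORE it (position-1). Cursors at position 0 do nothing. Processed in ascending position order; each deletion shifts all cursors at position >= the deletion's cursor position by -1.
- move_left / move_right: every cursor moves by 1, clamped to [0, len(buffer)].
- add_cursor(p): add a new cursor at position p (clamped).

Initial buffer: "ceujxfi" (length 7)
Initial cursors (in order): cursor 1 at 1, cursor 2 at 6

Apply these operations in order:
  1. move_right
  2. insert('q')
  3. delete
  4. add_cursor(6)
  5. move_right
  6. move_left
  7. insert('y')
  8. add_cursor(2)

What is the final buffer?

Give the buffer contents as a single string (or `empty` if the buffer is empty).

Answer: ceyujxfyyi

Derivation:
After op 1 (move_right): buffer="ceujxfi" (len 7), cursors c1@2 c2@7, authorship .......
After op 2 (insert('q')): buffer="cequjxfiq" (len 9), cursors c1@3 c2@9, authorship ..1.....2
After op 3 (delete): buffer="ceujxfi" (len 7), cursors c1@2 c2@7, authorship .......
After op 4 (add_cursor(6)): buffer="ceujxfi" (len 7), cursors c1@2 c3@6 c2@7, authorship .......
After op 5 (move_right): buffer="ceujxfi" (len 7), cursors c1@3 c2@7 c3@7, authorship .......
After op 6 (move_left): buffer="ceujxfi" (len 7), cursors c1@2 c2@6 c3@6, authorship .......
After op 7 (insert('y')): buffer="ceyujxfyyi" (len 10), cursors c1@3 c2@9 c3@9, authorship ..1....23.
After op 8 (add_cursor(2)): buffer="ceyujxfyyi" (len 10), cursors c4@2 c1@3 c2@9 c3@9, authorship ..1....23.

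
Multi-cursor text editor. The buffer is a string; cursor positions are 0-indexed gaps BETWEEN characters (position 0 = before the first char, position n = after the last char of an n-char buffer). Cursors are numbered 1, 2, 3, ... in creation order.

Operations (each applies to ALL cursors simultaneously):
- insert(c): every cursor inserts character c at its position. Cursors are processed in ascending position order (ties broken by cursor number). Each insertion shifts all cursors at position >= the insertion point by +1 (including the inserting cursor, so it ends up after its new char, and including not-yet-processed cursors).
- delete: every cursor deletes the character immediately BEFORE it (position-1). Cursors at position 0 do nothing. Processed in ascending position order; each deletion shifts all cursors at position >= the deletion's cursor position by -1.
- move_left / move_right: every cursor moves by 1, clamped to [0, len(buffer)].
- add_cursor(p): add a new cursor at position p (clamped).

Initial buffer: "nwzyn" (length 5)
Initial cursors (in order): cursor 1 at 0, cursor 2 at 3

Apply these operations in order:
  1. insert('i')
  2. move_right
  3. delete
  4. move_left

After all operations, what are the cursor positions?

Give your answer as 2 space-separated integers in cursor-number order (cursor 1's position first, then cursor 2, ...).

After op 1 (insert('i')): buffer="inwziyn" (len 7), cursors c1@1 c2@5, authorship 1...2..
After op 2 (move_right): buffer="inwziyn" (len 7), cursors c1@2 c2@6, authorship 1...2..
After op 3 (delete): buffer="iwzin" (len 5), cursors c1@1 c2@4, authorship 1..2.
After op 4 (move_left): buffer="iwzin" (len 5), cursors c1@0 c2@3, authorship 1..2.

Answer: 0 3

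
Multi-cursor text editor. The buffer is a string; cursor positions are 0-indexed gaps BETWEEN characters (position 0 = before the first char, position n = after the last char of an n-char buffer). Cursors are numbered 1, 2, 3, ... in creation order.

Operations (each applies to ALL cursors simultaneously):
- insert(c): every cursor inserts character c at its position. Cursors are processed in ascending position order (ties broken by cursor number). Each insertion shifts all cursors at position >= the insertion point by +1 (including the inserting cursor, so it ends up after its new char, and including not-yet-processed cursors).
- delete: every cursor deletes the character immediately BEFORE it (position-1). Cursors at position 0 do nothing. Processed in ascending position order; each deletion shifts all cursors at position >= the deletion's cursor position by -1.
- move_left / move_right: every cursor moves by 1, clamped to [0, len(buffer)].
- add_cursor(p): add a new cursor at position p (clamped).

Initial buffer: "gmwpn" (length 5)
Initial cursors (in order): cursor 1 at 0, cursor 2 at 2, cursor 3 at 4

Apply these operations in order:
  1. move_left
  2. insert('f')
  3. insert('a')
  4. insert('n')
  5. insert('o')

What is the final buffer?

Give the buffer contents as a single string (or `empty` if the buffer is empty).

After op 1 (move_left): buffer="gmwpn" (len 5), cursors c1@0 c2@1 c3@3, authorship .....
After op 2 (insert('f')): buffer="fgfmwfpn" (len 8), cursors c1@1 c2@3 c3@6, authorship 1.2..3..
After op 3 (insert('a')): buffer="fagfamwfapn" (len 11), cursors c1@2 c2@5 c3@9, authorship 11.22..33..
After op 4 (insert('n')): buffer="fangfanmwfanpn" (len 14), cursors c1@3 c2@7 c3@12, authorship 111.222..333..
After op 5 (insert('o')): buffer="fanogfanomwfanopn" (len 17), cursors c1@4 c2@9 c3@15, authorship 1111.2222..3333..

Answer: fanogfanomwfanopn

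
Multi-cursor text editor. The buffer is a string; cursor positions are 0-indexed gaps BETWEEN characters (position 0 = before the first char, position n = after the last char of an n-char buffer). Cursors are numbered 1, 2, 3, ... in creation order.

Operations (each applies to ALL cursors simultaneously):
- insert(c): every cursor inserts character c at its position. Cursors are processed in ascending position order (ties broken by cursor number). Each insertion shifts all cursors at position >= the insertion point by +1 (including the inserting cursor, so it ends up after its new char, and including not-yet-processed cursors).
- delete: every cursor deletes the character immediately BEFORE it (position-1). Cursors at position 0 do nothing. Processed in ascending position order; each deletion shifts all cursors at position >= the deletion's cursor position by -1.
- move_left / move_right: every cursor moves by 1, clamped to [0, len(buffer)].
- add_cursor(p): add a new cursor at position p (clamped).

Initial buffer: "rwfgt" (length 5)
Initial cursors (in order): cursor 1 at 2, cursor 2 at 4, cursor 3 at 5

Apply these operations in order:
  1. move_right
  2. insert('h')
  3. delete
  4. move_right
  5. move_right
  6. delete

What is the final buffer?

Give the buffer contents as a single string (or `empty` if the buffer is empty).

Answer: rw

Derivation:
After op 1 (move_right): buffer="rwfgt" (len 5), cursors c1@3 c2@5 c3@5, authorship .....
After op 2 (insert('h')): buffer="rwfhgthh" (len 8), cursors c1@4 c2@8 c3@8, authorship ...1..23
After op 3 (delete): buffer="rwfgt" (len 5), cursors c1@3 c2@5 c3@5, authorship .....
After op 4 (move_right): buffer="rwfgt" (len 5), cursors c1@4 c2@5 c3@5, authorship .....
After op 5 (move_right): buffer="rwfgt" (len 5), cursors c1@5 c2@5 c3@5, authorship .....
After op 6 (delete): buffer="rw" (len 2), cursors c1@2 c2@2 c3@2, authorship ..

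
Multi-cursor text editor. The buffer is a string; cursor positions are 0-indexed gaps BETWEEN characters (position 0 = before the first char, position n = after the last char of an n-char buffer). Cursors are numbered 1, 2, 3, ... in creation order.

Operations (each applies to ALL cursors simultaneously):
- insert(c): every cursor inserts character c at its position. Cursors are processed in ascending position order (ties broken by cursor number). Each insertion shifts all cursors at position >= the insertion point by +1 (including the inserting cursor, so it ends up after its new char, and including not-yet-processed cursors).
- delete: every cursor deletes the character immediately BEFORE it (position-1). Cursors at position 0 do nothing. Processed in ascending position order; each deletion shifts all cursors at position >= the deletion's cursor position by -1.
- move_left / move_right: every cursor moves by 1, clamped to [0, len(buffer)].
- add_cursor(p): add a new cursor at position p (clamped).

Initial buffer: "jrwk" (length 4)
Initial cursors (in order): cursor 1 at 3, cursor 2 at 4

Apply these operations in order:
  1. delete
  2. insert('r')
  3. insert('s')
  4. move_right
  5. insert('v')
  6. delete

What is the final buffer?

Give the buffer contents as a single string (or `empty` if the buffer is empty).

Answer: jrrrss

Derivation:
After op 1 (delete): buffer="jr" (len 2), cursors c1@2 c2@2, authorship ..
After op 2 (insert('r')): buffer="jrrr" (len 4), cursors c1@4 c2@4, authorship ..12
After op 3 (insert('s')): buffer="jrrrss" (len 6), cursors c1@6 c2@6, authorship ..1212
After op 4 (move_right): buffer="jrrrss" (len 6), cursors c1@6 c2@6, authorship ..1212
After op 5 (insert('v')): buffer="jrrrssvv" (len 8), cursors c1@8 c2@8, authorship ..121212
After op 6 (delete): buffer="jrrrss" (len 6), cursors c1@6 c2@6, authorship ..1212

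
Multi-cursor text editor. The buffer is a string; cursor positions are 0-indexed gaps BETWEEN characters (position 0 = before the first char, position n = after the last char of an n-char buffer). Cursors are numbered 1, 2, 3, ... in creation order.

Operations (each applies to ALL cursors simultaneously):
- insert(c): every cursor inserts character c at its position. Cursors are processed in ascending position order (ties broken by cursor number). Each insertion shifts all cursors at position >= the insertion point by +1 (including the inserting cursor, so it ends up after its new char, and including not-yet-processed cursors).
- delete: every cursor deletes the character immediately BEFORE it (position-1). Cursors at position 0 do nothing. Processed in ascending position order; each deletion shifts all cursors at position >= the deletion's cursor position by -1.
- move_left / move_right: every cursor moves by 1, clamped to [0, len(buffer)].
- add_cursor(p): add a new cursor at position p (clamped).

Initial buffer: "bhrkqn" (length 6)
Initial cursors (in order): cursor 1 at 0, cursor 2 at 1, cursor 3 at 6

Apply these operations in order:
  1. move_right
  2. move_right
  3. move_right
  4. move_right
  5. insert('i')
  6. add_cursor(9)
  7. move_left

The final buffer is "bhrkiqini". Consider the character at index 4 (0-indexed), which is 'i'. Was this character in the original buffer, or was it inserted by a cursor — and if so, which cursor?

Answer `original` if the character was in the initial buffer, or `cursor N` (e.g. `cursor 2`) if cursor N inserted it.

After op 1 (move_right): buffer="bhrkqn" (len 6), cursors c1@1 c2@2 c3@6, authorship ......
After op 2 (move_right): buffer="bhrkqn" (len 6), cursors c1@2 c2@3 c3@6, authorship ......
After op 3 (move_right): buffer="bhrkqn" (len 6), cursors c1@3 c2@4 c3@6, authorship ......
After op 4 (move_right): buffer="bhrkqn" (len 6), cursors c1@4 c2@5 c3@6, authorship ......
After op 5 (insert('i')): buffer="bhrkiqini" (len 9), cursors c1@5 c2@7 c3@9, authorship ....1.2.3
After op 6 (add_cursor(9)): buffer="bhrkiqini" (len 9), cursors c1@5 c2@7 c3@9 c4@9, authorship ....1.2.3
After op 7 (move_left): buffer="bhrkiqini" (len 9), cursors c1@4 c2@6 c3@8 c4@8, authorship ....1.2.3
Authorship (.=original, N=cursor N): . . . . 1 . 2 . 3
Index 4: author = 1

Answer: cursor 1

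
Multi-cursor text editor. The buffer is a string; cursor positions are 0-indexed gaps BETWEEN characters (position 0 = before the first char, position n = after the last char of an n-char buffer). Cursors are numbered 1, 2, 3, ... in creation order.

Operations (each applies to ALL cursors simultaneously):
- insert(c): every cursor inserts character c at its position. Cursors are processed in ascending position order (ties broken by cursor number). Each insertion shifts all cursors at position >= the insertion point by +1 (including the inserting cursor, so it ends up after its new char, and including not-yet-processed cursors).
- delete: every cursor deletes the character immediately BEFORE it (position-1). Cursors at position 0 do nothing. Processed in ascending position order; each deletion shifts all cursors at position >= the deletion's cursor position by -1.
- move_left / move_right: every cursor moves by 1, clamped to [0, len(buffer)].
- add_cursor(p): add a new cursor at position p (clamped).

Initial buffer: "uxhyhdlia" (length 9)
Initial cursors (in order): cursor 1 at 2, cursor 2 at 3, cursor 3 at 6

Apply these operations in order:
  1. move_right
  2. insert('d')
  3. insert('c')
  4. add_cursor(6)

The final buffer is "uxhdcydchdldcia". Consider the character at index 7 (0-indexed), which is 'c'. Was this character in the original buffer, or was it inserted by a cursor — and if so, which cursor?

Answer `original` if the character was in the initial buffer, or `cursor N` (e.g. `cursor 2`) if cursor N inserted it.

Answer: cursor 2

Derivation:
After op 1 (move_right): buffer="uxhyhdlia" (len 9), cursors c1@3 c2@4 c3@7, authorship .........
After op 2 (insert('d')): buffer="uxhdydhdldia" (len 12), cursors c1@4 c2@6 c3@10, authorship ...1.2...3..
After op 3 (insert('c')): buffer="uxhdcydchdldcia" (len 15), cursors c1@5 c2@8 c3@13, authorship ...11.22...33..
After op 4 (add_cursor(6)): buffer="uxhdcydchdldcia" (len 15), cursors c1@5 c4@6 c2@8 c3@13, authorship ...11.22...33..
Authorship (.=original, N=cursor N): . . . 1 1 . 2 2 . . . 3 3 . .
Index 7: author = 2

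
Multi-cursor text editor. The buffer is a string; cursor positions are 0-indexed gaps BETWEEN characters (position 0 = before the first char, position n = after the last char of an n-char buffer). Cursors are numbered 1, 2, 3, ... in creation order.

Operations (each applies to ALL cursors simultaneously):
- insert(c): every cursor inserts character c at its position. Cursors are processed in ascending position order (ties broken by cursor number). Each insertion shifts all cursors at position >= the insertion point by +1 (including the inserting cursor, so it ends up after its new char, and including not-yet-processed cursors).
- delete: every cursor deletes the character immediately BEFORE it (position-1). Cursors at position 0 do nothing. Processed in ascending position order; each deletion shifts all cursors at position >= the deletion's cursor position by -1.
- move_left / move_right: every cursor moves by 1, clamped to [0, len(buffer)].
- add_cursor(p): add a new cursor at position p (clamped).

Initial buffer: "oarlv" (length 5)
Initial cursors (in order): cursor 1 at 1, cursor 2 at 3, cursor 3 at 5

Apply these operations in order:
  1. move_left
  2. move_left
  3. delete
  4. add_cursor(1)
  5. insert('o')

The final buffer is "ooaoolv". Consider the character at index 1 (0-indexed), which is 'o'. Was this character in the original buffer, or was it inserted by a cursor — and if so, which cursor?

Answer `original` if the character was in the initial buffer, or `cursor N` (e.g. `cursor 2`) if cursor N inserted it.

Answer: cursor 2

Derivation:
After op 1 (move_left): buffer="oarlv" (len 5), cursors c1@0 c2@2 c3@4, authorship .....
After op 2 (move_left): buffer="oarlv" (len 5), cursors c1@0 c2@1 c3@3, authorship .....
After op 3 (delete): buffer="alv" (len 3), cursors c1@0 c2@0 c3@1, authorship ...
After op 4 (add_cursor(1)): buffer="alv" (len 3), cursors c1@0 c2@0 c3@1 c4@1, authorship ...
After op 5 (insert('o')): buffer="ooaoolv" (len 7), cursors c1@2 c2@2 c3@5 c4@5, authorship 12.34..
Authorship (.=original, N=cursor N): 1 2 . 3 4 . .
Index 1: author = 2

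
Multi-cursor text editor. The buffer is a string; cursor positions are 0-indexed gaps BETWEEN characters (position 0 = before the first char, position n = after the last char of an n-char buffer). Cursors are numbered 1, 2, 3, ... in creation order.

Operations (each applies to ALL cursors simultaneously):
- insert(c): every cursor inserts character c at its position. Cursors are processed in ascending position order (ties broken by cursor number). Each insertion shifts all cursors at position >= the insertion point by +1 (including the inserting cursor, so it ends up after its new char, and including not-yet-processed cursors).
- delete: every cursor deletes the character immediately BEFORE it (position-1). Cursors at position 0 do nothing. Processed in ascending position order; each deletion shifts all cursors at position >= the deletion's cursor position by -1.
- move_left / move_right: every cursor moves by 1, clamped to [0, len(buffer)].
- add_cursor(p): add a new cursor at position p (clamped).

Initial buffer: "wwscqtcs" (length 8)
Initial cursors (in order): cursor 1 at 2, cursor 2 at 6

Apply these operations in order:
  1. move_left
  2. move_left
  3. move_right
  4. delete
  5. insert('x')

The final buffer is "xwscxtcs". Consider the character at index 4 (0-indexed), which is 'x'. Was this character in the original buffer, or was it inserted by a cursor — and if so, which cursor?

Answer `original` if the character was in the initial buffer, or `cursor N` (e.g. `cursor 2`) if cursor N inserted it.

After op 1 (move_left): buffer="wwscqtcs" (len 8), cursors c1@1 c2@5, authorship ........
After op 2 (move_left): buffer="wwscqtcs" (len 8), cursors c1@0 c2@4, authorship ........
After op 3 (move_right): buffer="wwscqtcs" (len 8), cursors c1@1 c2@5, authorship ........
After op 4 (delete): buffer="wsctcs" (len 6), cursors c1@0 c2@3, authorship ......
After op 5 (insert('x')): buffer="xwscxtcs" (len 8), cursors c1@1 c2@5, authorship 1...2...
Authorship (.=original, N=cursor N): 1 . . . 2 . . .
Index 4: author = 2

Answer: cursor 2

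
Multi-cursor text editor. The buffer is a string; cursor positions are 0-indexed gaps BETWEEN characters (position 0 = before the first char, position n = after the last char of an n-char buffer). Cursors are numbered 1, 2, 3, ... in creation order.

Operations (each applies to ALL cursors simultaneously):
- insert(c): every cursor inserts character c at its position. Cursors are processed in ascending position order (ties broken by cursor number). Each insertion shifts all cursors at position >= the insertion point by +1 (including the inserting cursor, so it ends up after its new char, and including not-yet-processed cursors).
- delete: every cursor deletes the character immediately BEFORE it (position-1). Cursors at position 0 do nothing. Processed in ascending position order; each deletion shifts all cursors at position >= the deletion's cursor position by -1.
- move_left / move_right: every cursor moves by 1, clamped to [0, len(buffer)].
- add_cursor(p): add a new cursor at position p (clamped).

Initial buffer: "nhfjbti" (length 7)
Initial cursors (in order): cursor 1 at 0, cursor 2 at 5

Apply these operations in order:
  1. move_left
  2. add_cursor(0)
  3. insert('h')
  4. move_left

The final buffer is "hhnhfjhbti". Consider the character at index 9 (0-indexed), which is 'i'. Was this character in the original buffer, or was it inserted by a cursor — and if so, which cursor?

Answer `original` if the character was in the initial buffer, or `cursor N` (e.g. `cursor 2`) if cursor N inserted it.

Answer: original

Derivation:
After op 1 (move_left): buffer="nhfjbti" (len 7), cursors c1@0 c2@4, authorship .......
After op 2 (add_cursor(0)): buffer="nhfjbti" (len 7), cursors c1@0 c3@0 c2@4, authorship .......
After op 3 (insert('h')): buffer="hhnhfjhbti" (len 10), cursors c1@2 c3@2 c2@7, authorship 13....2...
After op 4 (move_left): buffer="hhnhfjhbti" (len 10), cursors c1@1 c3@1 c2@6, authorship 13....2...
Authorship (.=original, N=cursor N): 1 3 . . . . 2 . . .
Index 9: author = original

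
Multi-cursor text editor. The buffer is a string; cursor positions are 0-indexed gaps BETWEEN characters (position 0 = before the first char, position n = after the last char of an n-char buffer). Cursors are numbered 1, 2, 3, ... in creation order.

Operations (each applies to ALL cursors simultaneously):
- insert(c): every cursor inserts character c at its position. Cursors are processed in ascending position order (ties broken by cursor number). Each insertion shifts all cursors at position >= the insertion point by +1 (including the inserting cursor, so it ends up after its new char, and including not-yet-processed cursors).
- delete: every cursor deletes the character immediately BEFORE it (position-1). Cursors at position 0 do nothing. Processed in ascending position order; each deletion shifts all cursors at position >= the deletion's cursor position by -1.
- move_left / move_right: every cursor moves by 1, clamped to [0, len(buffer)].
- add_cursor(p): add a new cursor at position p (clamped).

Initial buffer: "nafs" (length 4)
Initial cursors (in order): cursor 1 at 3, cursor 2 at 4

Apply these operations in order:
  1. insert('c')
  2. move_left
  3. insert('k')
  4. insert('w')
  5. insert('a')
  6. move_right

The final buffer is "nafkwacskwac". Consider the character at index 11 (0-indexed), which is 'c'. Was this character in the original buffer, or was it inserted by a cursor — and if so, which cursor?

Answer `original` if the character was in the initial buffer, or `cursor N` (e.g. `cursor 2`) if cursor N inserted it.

After op 1 (insert('c')): buffer="nafcsc" (len 6), cursors c1@4 c2@6, authorship ...1.2
After op 2 (move_left): buffer="nafcsc" (len 6), cursors c1@3 c2@5, authorship ...1.2
After op 3 (insert('k')): buffer="nafkcskc" (len 8), cursors c1@4 c2@7, authorship ...11.22
After op 4 (insert('w')): buffer="nafkwcskwc" (len 10), cursors c1@5 c2@9, authorship ...111.222
After op 5 (insert('a')): buffer="nafkwacskwac" (len 12), cursors c1@6 c2@11, authorship ...1111.2222
After op 6 (move_right): buffer="nafkwacskwac" (len 12), cursors c1@7 c2@12, authorship ...1111.2222
Authorship (.=original, N=cursor N): . . . 1 1 1 1 . 2 2 2 2
Index 11: author = 2

Answer: cursor 2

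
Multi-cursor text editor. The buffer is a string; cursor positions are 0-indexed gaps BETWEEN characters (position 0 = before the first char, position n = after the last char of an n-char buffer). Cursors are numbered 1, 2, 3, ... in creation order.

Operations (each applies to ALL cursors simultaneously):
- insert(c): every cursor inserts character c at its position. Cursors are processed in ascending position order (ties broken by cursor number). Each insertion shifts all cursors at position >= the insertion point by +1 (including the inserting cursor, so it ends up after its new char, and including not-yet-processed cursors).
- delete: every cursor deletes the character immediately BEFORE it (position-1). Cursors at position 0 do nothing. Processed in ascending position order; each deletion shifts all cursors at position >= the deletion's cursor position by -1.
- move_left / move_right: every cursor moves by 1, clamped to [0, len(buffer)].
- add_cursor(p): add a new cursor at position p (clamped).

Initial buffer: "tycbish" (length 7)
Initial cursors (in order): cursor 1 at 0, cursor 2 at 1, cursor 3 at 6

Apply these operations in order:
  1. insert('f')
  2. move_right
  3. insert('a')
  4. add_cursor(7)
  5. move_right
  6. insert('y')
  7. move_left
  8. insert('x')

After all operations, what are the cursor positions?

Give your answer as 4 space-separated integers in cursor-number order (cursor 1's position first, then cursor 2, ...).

Answer: 5 10 20 13

Derivation:
After op 1 (insert('f')): buffer="ftfycbisfh" (len 10), cursors c1@1 c2@3 c3@9, authorship 1.2.....3.
After op 2 (move_right): buffer="ftfycbisfh" (len 10), cursors c1@2 c2@4 c3@10, authorship 1.2.....3.
After op 3 (insert('a')): buffer="ftafyacbisfha" (len 13), cursors c1@3 c2@6 c3@13, authorship 1.12.2....3.3
After op 4 (add_cursor(7)): buffer="ftafyacbisfha" (len 13), cursors c1@3 c2@6 c4@7 c3@13, authorship 1.12.2....3.3
After op 5 (move_right): buffer="ftafyacbisfha" (len 13), cursors c1@4 c2@7 c4@8 c3@13, authorship 1.12.2....3.3
After op 6 (insert('y')): buffer="ftafyyacybyisfhay" (len 17), cursors c1@5 c2@9 c4@11 c3@17, authorship 1.121.2.2.4..3.33
After op 7 (move_left): buffer="ftafyyacybyisfhay" (len 17), cursors c1@4 c2@8 c4@10 c3@16, authorship 1.121.2.2.4..3.33
After op 8 (insert('x')): buffer="ftafxyyacxybxyisfhaxy" (len 21), cursors c1@5 c2@10 c4@13 c3@20, authorship 1.1211.2.22.44..3.333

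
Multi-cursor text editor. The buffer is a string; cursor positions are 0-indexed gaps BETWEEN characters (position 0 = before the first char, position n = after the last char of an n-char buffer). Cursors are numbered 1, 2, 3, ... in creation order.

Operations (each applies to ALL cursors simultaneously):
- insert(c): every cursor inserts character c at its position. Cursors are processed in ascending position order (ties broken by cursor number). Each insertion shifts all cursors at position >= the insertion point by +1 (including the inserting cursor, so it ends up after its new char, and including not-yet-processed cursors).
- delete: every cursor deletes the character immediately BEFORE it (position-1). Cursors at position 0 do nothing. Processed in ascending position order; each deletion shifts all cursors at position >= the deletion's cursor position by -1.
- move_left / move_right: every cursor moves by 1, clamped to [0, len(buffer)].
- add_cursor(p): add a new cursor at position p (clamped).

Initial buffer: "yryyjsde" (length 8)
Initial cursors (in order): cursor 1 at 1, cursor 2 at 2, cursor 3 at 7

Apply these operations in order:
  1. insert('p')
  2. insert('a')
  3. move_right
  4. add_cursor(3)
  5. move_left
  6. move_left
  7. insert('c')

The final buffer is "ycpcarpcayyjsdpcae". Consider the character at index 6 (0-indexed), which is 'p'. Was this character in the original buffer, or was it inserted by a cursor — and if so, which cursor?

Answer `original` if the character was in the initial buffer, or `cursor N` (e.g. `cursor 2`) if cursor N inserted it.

After op 1 (insert('p')): buffer="yprpyyjsdpe" (len 11), cursors c1@2 c2@4 c3@10, authorship .1.2.....3.
After op 2 (insert('a')): buffer="yparpayyjsdpae" (len 14), cursors c1@3 c2@6 c3@13, authorship .11.22.....33.
After op 3 (move_right): buffer="yparpayyjsdpae" (len 14), cursors c1@4 c2@7 c3@14, authorship .11.22.....33.
After op 4 (add_cursor(3)): buffer="yparpayyjsdpae" (len 14), cursors c4@3 c1@4 c2@7 c3@14, authorship .11.22.....33.
After op 5 (move_left): buffer="yparpayyjsdpae" (len 14), cursors c4@2 c1@3 c2@6 c3@13, authorship .11.22.....33.
After op 6 (move_left): buffer="yparpayyjsdpae" (len 14), cursors c4@1 c1@2 c2@5 c3@12, authorship .11.22.....33.
After op 7 (insert('c')): buffer="ycpcarpcayyjsdpcae" (len 18), cursors c4@2 c1@4 c2@8 c3@16, authorship .4111.222.....333.
Authorship (.=original, N=cursor N): . 4 1 1 1 . 2 2 2 . . . . . 3 3 3 .
Index 6: author = 2

Answer: cursor 2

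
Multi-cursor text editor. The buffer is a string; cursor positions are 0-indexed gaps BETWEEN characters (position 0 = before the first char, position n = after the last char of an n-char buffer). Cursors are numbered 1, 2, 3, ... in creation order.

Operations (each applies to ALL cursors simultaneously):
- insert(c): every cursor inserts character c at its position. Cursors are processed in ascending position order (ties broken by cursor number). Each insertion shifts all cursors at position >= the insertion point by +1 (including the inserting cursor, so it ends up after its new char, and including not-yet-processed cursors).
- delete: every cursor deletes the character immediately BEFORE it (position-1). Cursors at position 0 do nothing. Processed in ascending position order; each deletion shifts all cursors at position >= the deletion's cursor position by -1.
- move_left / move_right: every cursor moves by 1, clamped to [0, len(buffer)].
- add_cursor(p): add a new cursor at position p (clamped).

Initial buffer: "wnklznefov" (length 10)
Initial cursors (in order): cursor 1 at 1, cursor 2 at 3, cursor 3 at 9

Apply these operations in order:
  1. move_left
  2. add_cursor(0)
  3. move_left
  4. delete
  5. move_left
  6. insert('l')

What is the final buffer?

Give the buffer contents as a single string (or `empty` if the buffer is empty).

Answer: lllnklzlnfov

Derivation:
After op 1 (move_left): buffer="wnklznefov" (len 10), cursors c1@0 c2@2 c3@8, authorship ..........
After op 2 (add_cursor(0)): buffer="wnklznefov" (len 10), cursors c1@0 c4@0 c2@2 c3@8, authorship ..........
After op 3 (move_left): buffer="wnklznefov" (len 10), cursors c1@0 c4@0 c2@1 c3@7, authorship ..........
After op 4 (delete): buffer="nklznfov" (len 8), cursors c1@0 c2@0 c4@0 c3@5, authorship ........
After op 5 (move_left): buffer="nklznfov" (len 8), cursors c1@0 c2@0 c4@0 c3@4, authorship ........
After op 6 (insert('l')): buffer="lllnklzlnfov" (len 12), cursors c1@3 c2@3 c4@3 c3@8, authorship 124....3....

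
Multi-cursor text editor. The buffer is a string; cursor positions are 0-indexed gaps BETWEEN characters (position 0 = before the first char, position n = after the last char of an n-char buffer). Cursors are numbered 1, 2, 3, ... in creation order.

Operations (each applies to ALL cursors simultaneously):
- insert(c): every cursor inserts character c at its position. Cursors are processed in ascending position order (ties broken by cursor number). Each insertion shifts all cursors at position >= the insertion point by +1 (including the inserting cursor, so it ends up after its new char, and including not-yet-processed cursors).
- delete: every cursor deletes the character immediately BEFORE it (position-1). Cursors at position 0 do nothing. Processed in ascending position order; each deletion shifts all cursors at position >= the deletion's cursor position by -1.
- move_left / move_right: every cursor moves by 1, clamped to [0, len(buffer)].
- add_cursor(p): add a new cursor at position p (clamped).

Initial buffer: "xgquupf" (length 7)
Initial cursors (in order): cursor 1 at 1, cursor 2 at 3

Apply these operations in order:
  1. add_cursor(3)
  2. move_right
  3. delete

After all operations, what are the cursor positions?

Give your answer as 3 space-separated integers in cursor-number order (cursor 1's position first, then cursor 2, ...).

Answer: 1 1 1

Derivation:
After op 1 (add_cursor(3)): buffer="xgquupf" (len 7), cursors c1@1 c2@3 c3@3, authorship .......
After op 2 (move_right): buffer="xgquupf" (len 7), cursors c1@2 c2@4 c3@4, authorship .......
After op 3 (delete): buffer="xupf" (len 4), cursors c1@1 c2@1 c3@1, authorship ....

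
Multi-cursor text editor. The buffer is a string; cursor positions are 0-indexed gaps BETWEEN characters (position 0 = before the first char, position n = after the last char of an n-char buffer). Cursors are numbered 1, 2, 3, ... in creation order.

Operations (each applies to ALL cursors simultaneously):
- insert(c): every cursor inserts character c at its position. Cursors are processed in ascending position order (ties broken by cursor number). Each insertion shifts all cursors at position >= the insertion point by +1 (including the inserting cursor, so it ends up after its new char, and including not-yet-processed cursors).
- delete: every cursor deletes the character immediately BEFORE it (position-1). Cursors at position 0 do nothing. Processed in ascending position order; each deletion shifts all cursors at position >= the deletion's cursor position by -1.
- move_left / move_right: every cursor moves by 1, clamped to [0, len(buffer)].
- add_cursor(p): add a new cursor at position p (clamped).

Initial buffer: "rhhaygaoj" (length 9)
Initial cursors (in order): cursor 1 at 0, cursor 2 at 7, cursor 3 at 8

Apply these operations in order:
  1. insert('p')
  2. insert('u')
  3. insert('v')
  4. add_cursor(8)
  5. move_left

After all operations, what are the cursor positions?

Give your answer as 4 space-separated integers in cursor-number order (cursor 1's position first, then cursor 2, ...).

After op 1 (insert('p')): buffer="prhhaygapopj" (len 12), cursors c1@1 c2@9 c3@11, authorship 1.......2.3.
After op 2 (insert('u')): buffer="purhhaygapuopuj" (len 15), cursors c1@2 c2@11 c3@14, authorship 11.......22.33.
After op 3 (insert('v')): buffer="puvrhhaygapuvopuvj" (len 18), cursors c1@3 c2@13 c3@17, authorship 111.......222.333.
After op 4 (add_cursor(8)): buffer="puvrhhaygapuvopuvj" (len 18), cursors c1@3 c4@8 c2@13 c3@17, authorship 111.......222.333.
After op 5 (move_left): buffer="puvrhhaygapuvopuvj" (len 18), cursors c1@2 c4@7 c2@12 c3@16, authorship 111.......222.333.

Answer: 2 12 16 7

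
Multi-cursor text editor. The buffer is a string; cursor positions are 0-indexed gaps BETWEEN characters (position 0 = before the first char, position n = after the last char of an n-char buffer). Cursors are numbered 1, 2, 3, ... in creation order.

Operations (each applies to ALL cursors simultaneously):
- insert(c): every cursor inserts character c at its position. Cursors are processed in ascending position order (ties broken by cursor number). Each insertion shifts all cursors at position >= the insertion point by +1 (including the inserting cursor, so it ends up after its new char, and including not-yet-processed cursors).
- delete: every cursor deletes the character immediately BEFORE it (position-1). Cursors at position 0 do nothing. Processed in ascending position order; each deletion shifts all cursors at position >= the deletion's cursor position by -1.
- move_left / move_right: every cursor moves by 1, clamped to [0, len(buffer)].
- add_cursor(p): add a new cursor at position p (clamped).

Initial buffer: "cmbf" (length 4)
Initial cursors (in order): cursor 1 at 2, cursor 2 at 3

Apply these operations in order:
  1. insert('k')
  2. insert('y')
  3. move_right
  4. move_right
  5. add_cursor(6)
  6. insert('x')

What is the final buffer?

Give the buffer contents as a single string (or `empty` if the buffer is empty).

After op 1 (insert('k')): buffer="cmkbkf" (len 6), cursors c1@3 c2@5, authorship ..1.2.
After op 2 (insert('y')): buffer="cmkybkyf" (len 8), cursors c1@4 c2@7, authorship ..11.22.
After op 3 (move_right): buffer="cmkybkyf" (len 8), cursors c1@5 c2@8, authorship ..11.22.
After op 4 (move_right): buffer="cmkybkyf" (len 8), cursors c1@6 c2@8, authorship ..11.22.
After op 5 (add_cursor(6)): buffer="cmkybkyf" (len 8), cursors c1@6 c3@6 c2@8, authorship ..11.22.
After op 6 (insert('x')): buffer="cmkybkxxyfx" (len 11), cursors c1@8 c3@8 c2@11, authorship ..11.2132.2

Answer: cmkybkxxyfx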